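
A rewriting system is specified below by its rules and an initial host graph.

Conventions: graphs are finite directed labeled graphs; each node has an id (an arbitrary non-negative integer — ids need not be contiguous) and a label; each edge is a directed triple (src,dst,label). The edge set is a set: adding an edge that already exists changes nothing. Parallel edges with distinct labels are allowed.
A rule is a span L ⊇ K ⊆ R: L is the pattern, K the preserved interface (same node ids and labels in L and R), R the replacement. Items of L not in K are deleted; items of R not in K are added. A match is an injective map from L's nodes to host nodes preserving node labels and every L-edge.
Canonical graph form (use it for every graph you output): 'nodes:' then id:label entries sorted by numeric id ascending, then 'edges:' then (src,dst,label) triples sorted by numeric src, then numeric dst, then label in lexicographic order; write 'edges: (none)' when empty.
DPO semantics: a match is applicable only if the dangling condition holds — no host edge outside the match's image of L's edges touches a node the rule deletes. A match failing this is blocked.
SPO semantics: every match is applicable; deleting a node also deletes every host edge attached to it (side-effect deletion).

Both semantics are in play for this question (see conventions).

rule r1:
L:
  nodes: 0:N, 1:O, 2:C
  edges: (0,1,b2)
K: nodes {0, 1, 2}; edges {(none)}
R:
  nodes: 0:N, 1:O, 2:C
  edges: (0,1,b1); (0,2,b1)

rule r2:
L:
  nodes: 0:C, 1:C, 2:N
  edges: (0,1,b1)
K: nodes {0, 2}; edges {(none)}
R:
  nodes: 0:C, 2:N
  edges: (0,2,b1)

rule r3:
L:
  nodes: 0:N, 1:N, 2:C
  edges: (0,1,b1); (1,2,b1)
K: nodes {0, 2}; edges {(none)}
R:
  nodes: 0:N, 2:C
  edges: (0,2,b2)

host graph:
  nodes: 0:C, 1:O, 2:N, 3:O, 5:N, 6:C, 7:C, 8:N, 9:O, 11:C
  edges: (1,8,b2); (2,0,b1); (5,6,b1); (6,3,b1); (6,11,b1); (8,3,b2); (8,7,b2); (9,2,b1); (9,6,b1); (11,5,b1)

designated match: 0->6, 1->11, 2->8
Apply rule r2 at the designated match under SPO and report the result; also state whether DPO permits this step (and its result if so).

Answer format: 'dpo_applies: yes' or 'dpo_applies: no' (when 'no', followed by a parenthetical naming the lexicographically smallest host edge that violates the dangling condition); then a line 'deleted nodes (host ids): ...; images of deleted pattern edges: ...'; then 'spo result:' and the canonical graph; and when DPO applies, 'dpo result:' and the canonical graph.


dpo_applies: no
(the rule deletes node 11, which keeps host edge (11,5,b1) outside the match image — the dangling condition fails, DPO blocks; SPO proceeds and side-deletes such edges)
deleted nodes (host ids): 11; images of deleted pattern edges: (6,11,b1)
spo result:
nodes: 0:C, 1:O, 2:N, 3:O, 5:N, 6:C, 7:C, 8:N, 9:O
edges: (1,8,b2); (2,0,b1); (5,6,b1); (6,3,b1); (6,8,b1); (8,3,b2); (8,7,b2); (9,2,b1); (9,6,b1)


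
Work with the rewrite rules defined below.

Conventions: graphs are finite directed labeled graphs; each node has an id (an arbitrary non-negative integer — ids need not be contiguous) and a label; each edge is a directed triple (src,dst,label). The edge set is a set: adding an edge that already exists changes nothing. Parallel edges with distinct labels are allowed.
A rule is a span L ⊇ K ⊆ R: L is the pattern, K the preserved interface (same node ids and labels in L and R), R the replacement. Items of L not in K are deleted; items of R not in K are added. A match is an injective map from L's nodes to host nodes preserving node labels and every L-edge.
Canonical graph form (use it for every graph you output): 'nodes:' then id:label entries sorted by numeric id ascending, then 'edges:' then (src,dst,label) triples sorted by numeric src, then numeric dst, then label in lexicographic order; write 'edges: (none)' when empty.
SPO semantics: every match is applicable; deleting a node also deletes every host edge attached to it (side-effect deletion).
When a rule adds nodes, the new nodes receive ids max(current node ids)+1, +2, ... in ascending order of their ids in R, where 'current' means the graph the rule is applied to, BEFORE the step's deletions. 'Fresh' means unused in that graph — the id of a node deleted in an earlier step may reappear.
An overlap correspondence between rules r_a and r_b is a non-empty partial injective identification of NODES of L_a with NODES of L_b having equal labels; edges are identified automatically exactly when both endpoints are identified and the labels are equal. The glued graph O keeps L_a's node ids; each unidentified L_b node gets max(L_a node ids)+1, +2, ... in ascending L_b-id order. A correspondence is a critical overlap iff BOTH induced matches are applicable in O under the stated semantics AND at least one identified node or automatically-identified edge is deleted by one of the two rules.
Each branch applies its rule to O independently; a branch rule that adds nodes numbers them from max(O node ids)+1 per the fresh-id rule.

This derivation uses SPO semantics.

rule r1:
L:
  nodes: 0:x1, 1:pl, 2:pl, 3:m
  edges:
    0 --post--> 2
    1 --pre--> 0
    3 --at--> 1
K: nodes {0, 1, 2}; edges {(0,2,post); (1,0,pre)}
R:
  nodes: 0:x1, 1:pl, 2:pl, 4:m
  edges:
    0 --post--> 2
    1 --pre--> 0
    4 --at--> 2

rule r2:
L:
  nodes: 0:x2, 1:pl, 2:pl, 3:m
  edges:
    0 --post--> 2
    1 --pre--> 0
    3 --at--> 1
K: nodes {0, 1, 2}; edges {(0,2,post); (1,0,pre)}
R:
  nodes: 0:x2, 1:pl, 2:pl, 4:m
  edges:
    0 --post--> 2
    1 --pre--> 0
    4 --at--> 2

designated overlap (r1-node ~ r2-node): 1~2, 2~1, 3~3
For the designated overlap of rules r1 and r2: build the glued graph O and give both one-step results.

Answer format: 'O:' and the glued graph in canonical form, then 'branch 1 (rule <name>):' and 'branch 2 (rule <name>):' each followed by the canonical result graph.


O:
nodes: 0:x1, 1:pl, 2:pl, 3:m, 4:x2
edges: (0,2,post); (1,0,pre); (2,4,pre); (3,1,at); (3,2,at); (4,1,post)
branch 1 (rule r1):
nodes: 0:x1, 1:pl, 2:pl, 4:x2, 5:m
edges: (0,2,post); (1,0,pre); (2,4,pre); (4,1,post); (5,2,at)
branch 2 (rule r2):
nodes: 0:x1, 1:pl, 2:pl, 4:x2, 5:m
edges: (0,2,post); (1,0,pre); (2,4,pre); (4,1,post); (5,1,at)


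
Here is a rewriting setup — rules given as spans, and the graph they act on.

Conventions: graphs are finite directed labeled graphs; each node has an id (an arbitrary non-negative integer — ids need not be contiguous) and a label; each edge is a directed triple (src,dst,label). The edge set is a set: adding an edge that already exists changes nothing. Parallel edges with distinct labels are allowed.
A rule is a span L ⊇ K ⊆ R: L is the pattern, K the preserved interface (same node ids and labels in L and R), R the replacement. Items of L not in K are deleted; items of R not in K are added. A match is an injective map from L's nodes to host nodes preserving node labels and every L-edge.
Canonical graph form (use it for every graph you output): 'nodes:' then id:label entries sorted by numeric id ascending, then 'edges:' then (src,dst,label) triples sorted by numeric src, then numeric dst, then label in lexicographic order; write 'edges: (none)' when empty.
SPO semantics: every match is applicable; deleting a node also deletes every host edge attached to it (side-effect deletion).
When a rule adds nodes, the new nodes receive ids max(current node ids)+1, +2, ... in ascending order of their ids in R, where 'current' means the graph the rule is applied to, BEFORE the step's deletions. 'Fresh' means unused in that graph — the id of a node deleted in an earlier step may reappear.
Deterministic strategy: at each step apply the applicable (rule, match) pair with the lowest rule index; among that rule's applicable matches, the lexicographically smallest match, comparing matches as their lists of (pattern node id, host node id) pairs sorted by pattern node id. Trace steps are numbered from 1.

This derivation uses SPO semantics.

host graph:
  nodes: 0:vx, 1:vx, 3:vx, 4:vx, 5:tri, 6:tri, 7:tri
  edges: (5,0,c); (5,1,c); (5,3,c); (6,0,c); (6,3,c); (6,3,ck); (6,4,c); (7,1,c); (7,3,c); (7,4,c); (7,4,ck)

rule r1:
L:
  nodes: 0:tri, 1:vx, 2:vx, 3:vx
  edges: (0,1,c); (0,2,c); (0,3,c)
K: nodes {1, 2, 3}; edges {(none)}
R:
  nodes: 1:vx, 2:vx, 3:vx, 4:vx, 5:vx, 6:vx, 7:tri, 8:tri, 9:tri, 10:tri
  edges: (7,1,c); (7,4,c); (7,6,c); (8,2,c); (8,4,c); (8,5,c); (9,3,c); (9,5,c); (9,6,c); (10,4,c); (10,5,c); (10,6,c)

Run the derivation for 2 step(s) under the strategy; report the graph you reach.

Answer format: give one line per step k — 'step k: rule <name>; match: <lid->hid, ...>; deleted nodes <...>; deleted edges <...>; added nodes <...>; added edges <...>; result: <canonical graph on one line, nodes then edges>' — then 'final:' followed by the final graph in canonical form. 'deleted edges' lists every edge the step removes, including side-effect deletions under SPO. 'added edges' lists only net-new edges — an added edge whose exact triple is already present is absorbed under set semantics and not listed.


step 1: rule r1; match: 0->5, 1->0, 2->1, 3->3; deleted nodes 5; deleted edges (5,0,c); (5,1,c); (5,3,c); added nodes 8, 9, 10, 11, 12, 13, 14; added edges (11,0,c); (11,8,c); (11,10,c); (12,1,c); (12,8,c); (12,9,c); (13,3,c); (13,9,c); (13,10,c); (14,8,c); (14,9,c); (14,10,c); result: nodes: 0:vx, 1:vx, 3:vx, 4:vx, 6:tri, 7:tri, 8:vx, 9:vx, 10:vx, 11:tri, 12:tri, 13:tri, 14:tri edges: (6,0,c); (6,3,c); (6,3,ck); (6,4,c); (7,1,c); (7,3,c); (7,4,c); (7,4,ck); (11,0,c); (11,8,c); (11,10,c); (12,1,c); (12,8,c); (12,9,c); (13,3,c); (13,9,c); (13,10,c); (14,8,c); (14,9,c); (14,10,c)
step 2: rule r1; match: 0->6, 1->0, 2->3, 3->4; deleted nodes 6; deleted edges (6,0,c); (6,3,c); (6,3,ck); (6,4,c); added nodes 15, 16, 17, 18, 19, 20, 21; added edges (18,0,c); (18,15,c); (18,17,c); (19,3,c); (19,15,c); (19,16,c); (20,4,c); (20,16,c); (20,17,c); (21,15,c); (21,16,c); (21,17,c); result: nodes: 0:vx, 1:vx, 3:vx, 4:vx, 7:tri, 8:vx, 9:vx, 10:vx, 11:tri, 12:tri, 13:tri, 14:tri, 15:vx, 16:vx, 17:vx, 18:tri, 19:tri, 20:tri, 21:tri edges: (7,1,c); (7,3,c); (7,4,c); (7,4,ck); (11,0,c); (11,8,c); (11,10,c); (12,1,c); (12,8,c); (12,9,c); (13,3,c); (13,9,c); (13,10,c); (14,8,c); (14,9,c); (14,10,c); (18,0,c); (18,15,c); (18,17,c); (19,3,c); (19,15,c); (19,16,c); (20,4,c); (20,16,c); (20,17,c); (21,15,c); (21,16,c); (21,17,c)
final:
nodes: 0:vx, 1:vx, 3:vx, 4:vx, 7:tri, 8:vx, 9:vx, 10:vx, 11:tri, 12:tri, 13:tri, 14:tri, 15:vx, 16:vx, 17:vx, 18:tri, 19:tri, 20:tri, 21:tri
edges: (7,1,c); (7,3,c); (7,4,c); (7,4,ck); (11,0,c); (11,8,c); (11,10,c); (12,1,c); (12,8,c); (12,9,c); (13,3,c); (13,9,c); (13,10,c); (14,8,c); (14,9,c); (14,10,c); (18,0,c); (18,15,c); (18,17,c); (19,3,c); (19,15,c); (19,16,c); (20,4,c); (20,16,c); (20,17,c); (21,15,c); (21,16,c); (21,17,c)


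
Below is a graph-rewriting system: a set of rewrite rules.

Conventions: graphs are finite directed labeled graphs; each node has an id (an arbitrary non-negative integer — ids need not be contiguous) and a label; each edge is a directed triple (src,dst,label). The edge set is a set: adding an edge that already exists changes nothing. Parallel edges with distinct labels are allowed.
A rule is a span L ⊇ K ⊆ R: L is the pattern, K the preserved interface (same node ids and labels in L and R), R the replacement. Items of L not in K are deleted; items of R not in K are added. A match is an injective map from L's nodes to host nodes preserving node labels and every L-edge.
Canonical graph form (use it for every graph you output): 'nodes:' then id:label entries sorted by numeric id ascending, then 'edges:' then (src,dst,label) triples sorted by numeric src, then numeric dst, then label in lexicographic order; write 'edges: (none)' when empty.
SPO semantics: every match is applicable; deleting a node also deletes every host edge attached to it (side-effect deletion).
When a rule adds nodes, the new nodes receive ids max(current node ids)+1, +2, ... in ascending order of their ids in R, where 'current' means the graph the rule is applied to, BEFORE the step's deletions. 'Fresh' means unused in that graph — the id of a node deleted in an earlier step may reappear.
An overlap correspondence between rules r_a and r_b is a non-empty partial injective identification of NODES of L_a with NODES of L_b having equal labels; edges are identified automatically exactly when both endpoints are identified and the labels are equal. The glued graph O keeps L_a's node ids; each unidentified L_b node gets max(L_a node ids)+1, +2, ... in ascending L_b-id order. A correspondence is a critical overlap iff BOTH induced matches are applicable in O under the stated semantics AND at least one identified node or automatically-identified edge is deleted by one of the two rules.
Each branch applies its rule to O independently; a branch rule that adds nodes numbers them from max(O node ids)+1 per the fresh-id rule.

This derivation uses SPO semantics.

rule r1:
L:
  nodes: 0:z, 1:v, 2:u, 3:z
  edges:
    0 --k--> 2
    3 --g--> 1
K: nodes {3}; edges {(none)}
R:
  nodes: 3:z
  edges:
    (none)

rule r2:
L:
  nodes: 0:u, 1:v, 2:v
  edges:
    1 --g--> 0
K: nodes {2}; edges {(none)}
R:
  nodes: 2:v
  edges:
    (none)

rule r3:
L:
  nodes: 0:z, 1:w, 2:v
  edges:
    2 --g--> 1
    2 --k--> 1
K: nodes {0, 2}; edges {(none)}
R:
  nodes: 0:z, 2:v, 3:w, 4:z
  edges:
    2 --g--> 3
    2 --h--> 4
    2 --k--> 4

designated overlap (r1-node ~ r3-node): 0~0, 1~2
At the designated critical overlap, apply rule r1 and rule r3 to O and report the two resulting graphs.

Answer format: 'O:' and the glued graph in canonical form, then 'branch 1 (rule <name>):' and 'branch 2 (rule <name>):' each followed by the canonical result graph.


O:
nodes: 0:z, 1:v, 2:u, 3:z, 4:w
edges: (0,2,k); (1,4,g); (1,4,k); (3,1,g)
branch 1 (rule r1):
nodes: 3:z, 4:w
edges: (none)
branch 2 (rule r3):
nodes: 0:z, 1:v, 2:u, 3:z, 5:w, 6:z
edges: (0,2,k); (1,5,g); (1,6,h); (1,6,k); (3,1,g)


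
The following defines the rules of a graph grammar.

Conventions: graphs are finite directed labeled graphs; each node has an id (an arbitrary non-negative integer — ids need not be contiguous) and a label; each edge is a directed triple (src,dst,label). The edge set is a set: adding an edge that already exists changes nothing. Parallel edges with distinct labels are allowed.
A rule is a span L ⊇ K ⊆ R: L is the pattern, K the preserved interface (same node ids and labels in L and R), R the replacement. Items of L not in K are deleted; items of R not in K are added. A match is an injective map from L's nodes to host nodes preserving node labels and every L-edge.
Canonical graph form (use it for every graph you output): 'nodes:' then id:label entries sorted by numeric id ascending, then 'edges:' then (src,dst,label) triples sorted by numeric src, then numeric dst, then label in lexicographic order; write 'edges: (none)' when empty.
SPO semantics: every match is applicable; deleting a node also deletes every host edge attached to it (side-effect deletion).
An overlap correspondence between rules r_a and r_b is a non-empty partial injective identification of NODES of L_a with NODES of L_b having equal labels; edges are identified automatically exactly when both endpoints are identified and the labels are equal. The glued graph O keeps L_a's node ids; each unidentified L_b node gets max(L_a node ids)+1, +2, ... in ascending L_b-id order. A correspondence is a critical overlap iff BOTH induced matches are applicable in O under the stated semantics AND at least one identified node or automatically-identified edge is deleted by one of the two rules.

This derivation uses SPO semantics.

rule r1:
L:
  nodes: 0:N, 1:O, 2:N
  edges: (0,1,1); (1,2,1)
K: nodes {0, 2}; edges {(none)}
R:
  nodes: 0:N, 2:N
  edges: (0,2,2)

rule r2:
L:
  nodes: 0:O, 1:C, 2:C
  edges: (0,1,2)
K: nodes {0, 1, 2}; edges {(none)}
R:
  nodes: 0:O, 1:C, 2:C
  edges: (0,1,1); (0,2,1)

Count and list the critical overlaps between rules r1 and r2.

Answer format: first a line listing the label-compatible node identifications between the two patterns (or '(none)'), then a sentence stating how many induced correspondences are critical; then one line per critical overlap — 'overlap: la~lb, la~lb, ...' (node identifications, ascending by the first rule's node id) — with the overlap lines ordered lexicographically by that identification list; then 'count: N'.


label-compatible node identifications between L(r1) and L(r2): 1~0
1 of the induced correspondences is a critical overlap of r1 and r2.
overlap: 1~0
count: 1


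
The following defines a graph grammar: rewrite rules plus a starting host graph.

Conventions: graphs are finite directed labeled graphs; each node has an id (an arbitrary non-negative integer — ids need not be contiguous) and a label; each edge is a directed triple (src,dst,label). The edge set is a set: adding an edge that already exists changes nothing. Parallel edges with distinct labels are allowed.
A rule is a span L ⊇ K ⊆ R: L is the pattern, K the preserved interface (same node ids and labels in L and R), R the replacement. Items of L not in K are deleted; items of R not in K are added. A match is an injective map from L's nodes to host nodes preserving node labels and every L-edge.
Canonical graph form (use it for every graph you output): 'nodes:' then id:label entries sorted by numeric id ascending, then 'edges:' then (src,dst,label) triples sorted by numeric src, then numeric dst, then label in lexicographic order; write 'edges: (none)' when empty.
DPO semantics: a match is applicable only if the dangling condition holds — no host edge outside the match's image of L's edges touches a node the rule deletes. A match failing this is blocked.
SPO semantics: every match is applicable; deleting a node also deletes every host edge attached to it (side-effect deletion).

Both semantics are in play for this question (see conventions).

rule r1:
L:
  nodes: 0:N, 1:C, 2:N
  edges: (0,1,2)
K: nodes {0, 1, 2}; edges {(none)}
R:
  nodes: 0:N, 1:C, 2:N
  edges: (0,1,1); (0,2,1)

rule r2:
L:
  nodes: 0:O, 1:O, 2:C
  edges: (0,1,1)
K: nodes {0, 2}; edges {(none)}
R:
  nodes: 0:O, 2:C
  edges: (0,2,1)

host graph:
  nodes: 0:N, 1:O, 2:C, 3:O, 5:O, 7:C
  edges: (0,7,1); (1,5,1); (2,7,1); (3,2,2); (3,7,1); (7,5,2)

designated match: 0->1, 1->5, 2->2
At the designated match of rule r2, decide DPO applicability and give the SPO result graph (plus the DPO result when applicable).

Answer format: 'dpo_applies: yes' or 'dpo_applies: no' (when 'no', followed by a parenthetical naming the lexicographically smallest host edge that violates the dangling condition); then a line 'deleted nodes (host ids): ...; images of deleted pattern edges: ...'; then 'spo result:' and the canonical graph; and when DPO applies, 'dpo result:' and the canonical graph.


dpo_applies: no
(the rule deletes node 5, which keeps host edge (7,5,2) outside the match image — the dangling condition fails, DPO blocks; SPO proceeds and side-deletes such edges)
deleted nodes (host ids): 5; images of deleted pattern edges: (1,5,1)
spo result:
nodes: 0:N, 1:O, 2:C, 3:O, 7:C
edges: (0,7,1); (1,2,1); (2,7,1); (3,2,2); (3,7,1)


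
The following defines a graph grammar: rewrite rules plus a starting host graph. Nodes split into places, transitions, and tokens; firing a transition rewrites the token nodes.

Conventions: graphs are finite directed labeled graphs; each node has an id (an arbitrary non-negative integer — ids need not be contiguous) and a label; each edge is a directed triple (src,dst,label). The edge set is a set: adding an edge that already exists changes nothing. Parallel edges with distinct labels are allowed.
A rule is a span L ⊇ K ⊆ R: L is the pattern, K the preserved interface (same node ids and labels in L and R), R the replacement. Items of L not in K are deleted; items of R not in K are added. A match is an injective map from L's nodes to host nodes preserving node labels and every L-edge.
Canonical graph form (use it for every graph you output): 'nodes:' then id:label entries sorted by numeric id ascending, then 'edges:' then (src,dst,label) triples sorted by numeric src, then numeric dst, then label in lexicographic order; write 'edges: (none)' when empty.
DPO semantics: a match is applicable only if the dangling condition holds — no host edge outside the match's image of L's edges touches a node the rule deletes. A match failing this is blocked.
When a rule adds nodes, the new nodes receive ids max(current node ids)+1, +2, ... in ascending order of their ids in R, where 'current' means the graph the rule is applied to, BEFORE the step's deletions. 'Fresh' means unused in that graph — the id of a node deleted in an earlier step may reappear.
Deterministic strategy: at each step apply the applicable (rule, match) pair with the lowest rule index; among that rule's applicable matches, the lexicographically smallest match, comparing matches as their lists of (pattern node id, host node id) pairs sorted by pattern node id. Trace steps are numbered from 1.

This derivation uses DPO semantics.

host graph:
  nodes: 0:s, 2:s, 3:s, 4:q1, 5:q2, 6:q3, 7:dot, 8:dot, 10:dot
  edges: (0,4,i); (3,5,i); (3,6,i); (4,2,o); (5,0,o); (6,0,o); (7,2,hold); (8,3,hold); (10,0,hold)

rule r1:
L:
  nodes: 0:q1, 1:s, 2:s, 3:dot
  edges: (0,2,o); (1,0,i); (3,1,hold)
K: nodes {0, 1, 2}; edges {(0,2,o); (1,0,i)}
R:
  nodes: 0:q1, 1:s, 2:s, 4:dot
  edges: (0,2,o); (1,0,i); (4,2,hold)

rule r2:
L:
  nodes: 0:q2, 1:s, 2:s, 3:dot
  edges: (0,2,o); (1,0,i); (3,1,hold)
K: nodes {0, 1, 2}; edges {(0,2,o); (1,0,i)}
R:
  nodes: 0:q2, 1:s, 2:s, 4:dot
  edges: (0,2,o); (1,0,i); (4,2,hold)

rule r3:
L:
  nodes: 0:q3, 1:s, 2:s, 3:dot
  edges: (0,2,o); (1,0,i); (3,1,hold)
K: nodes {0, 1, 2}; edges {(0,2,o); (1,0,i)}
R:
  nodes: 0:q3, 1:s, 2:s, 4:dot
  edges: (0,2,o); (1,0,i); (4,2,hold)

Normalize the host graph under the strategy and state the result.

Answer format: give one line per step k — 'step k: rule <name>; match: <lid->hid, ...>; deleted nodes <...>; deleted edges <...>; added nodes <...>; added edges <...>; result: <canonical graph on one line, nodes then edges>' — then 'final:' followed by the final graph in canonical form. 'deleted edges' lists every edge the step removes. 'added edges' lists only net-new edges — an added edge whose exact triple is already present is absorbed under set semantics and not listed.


step 1: rule r1; match: 0->4, 1->0, 2->2, 3->10; deleted nodes 10; deleted edges (10,0,hold); added nodes 11; added edges (11,2,hold); result: nodes: 0:s, 2:s, 3:s, 4:q1, 5:q2, 6:q3, 7:dot, 8:dot, 11:dot edges: (0,4,i); (3,5,i); (3,6,i); (4,2,o); (5,0,o); (6,0,o); (7,2,hold); (8,3,hold); (11,2,hold)
step 2: rule r2; match: 0->5, 1->3, 2->0, 3->8; deleted nodes 8; deleted edges (8,3,hold); added nodes 12; added edges (12,0,hold); result: nodes: 0:s, 2:s, 3:s, 4:q1, 5:q2, 6:q3, 7:dot, 11:dot, 12:dot edges: (0,4,i); (3,5,i); (3,6,i); (4,2,o); (5,0,o); (6,0,o); (7,2,hold); (11,2,hold); (12,0,hold)
step 3: rule r1; match: 0->4, 1->0, 2->2, 3->12; deleted nodes 12; deleted edges (12,0,hold); added nodes 13; added edges (13,2,hold); result: nodes: 0:s, 2:s, 3:s, 4:q1, 5:q2, 6:q3, 7:dot, 11:dot, 13:dot edges: (0,4,i); (3,5,i); (3,6,i); (4,2,o); (5,0,o); (6,0,o); (7,2,hold); (11,2,hold); (13,2,hold)
final:
nodes: 0:s, 2:s, 3:s, 4:q1, 5:q2, 6:q3, 7:dot, 11:dot, 13:dot
edges: (0,4,i); (3,5,i); (3,6,i); (4,2,o); (5,0,o); (6,0,o); (7,2,hold); (11,2,hold); (13,2,hold)


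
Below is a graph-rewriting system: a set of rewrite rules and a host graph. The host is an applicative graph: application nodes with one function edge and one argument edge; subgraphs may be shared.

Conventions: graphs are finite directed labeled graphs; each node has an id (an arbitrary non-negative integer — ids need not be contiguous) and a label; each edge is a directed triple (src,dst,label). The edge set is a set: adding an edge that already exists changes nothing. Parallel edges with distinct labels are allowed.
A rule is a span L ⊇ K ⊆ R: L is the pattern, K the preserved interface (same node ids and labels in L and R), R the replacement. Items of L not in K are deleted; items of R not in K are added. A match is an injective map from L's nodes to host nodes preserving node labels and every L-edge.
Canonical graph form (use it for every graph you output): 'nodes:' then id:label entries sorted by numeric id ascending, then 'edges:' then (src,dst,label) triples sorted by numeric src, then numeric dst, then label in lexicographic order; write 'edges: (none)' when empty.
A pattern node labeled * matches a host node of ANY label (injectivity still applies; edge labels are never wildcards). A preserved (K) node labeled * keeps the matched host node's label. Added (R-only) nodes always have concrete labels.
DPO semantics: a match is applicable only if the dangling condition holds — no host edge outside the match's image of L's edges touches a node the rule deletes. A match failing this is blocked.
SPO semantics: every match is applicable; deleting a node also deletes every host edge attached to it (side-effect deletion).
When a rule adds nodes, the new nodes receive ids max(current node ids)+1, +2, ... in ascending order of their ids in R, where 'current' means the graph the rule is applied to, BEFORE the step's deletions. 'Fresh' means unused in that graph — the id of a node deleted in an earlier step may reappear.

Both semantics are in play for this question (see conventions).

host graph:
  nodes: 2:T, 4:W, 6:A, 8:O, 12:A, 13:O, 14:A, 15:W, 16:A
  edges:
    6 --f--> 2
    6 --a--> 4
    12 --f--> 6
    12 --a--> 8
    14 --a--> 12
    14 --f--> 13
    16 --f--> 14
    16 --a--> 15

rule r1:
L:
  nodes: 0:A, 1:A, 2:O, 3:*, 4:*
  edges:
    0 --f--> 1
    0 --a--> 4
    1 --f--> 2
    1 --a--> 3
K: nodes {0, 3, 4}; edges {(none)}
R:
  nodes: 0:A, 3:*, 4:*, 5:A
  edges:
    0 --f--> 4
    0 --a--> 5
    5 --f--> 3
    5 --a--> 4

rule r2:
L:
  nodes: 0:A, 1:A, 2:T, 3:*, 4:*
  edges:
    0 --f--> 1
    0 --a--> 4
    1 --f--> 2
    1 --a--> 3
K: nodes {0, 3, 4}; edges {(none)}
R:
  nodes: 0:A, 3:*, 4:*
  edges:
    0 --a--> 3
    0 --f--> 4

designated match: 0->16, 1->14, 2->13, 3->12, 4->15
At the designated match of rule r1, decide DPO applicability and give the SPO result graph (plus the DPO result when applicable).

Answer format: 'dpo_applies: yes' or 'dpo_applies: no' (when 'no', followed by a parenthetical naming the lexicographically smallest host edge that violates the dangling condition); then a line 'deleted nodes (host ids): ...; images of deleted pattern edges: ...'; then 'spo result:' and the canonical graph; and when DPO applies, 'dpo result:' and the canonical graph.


dpo_applies: yes
deleted nodes (host ids): 13, 14; images of deleted pattern edges: (14,12,a); (14,13,f); (16,14,f); (16,15,a)
spo result:
nodes: 2:T, 4:W, 6:A, 8:O, 12:A, 15:W, 16:A, 17:A
edges: (6,2,f); (6,4,a); (12,6,f); (12,8,a); (16,15,f); (16,17,a); (17,12,f); (17,15,a)
dpo result:
nodes: 2:T, 4:W, 6:A, 8:O, 12:A, 15:W, 16:A, 17:A
edges: (6,2,f); (6,4,a); (12,6,f); (12,8,a); (16,15,f); (16,17,a); (17,12,f); (17,15,a)


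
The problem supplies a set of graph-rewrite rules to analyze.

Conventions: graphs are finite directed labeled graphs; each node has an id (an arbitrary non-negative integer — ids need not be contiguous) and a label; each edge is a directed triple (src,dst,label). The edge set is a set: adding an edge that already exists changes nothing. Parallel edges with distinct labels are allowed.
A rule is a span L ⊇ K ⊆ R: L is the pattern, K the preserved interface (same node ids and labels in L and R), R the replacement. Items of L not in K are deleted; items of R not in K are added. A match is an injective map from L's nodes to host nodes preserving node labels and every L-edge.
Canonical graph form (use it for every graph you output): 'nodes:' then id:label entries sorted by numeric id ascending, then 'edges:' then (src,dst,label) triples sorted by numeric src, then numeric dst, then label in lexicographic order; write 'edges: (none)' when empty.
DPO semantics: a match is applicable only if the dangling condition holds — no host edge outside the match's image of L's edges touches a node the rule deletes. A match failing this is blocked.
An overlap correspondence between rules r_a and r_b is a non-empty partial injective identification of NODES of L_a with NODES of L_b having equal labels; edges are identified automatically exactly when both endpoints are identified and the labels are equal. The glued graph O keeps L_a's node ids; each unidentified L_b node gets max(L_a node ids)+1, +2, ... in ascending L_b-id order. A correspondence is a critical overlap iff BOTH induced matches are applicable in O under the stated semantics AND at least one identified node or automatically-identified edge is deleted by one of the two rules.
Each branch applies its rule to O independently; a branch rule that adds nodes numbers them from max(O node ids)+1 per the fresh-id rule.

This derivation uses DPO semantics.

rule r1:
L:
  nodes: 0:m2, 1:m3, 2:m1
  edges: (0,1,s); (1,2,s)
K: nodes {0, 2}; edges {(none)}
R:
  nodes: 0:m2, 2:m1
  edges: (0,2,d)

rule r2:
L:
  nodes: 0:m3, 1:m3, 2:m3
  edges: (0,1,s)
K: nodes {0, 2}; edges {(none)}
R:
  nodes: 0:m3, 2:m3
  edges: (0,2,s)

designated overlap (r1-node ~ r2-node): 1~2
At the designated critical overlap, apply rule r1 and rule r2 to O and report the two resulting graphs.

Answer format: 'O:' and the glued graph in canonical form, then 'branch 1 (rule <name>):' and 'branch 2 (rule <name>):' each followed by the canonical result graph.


O:
nodes: 0:m2, 1:m3, 2:m1, 3:m3, 4:m3
edges: (0,1,s); (1,2,s); (3,4,s)
branch 1 (rule r1):
nodes: 0:m2, 2:m1, 3:m3, 4:m3
edges: (0,2,d); (3,4,s)
branch 2 (rule r2):
nodes: 0:m2, 1:m3, 2:m1, 3:m3
edges: (0,1,s); (1,2,s); (3,1,s)


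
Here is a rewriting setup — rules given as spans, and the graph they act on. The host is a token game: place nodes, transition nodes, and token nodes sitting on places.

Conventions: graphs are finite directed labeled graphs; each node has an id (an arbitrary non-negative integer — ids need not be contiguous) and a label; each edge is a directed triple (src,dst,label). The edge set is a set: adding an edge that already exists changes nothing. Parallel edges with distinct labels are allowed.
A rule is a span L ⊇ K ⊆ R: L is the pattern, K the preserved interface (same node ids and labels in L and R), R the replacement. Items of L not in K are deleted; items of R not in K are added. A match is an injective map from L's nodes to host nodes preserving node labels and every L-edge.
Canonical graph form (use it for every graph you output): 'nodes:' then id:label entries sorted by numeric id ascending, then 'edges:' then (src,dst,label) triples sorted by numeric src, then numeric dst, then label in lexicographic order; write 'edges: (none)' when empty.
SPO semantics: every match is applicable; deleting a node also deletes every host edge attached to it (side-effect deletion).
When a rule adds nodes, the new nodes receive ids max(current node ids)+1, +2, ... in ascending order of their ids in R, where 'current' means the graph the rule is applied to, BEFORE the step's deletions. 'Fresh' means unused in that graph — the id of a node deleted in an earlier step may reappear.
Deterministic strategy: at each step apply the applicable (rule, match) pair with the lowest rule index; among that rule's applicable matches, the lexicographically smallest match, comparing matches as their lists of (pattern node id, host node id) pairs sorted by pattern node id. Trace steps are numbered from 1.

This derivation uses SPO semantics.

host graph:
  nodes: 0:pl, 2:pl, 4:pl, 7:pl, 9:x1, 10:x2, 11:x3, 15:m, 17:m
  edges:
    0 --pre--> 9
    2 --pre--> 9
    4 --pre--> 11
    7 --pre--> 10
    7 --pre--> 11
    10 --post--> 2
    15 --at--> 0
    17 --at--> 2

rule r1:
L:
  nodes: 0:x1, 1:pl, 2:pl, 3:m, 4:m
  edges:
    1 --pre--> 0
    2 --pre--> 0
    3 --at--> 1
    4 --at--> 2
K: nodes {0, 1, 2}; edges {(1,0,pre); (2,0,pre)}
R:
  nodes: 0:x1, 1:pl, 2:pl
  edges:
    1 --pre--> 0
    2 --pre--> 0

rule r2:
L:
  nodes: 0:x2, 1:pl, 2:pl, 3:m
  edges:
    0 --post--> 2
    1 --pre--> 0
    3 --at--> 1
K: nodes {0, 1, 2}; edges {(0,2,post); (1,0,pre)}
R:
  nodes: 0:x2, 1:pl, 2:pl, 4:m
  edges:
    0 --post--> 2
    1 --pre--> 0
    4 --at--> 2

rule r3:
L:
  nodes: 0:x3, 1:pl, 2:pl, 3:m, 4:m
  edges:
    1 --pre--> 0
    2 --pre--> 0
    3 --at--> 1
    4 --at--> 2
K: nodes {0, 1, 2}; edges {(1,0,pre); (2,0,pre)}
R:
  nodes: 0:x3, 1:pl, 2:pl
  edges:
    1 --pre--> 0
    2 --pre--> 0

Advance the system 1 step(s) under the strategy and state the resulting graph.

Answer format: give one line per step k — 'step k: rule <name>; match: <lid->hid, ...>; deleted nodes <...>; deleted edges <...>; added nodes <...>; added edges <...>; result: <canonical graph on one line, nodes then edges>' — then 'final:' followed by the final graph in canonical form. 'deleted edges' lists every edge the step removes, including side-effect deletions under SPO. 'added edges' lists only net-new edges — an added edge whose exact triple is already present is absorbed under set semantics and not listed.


step 1: rule r1; match: 0->9, 1->0, 2->2, 3->15, 4->17; deleted nodes 15, 17; deleted edges (15,0,at); (17,2,at); added nodes (none); added edges (none); result: nodes: 0:pl, 2:pl, 4:pl, 7:pl, 9:x1, 10:x2, 11:x3 edges: (0,9,pre); (2,9,pre); (4,11,pre); (7,10,pre); (7,11,pre); (10,2,post)
final:
nodes: 0:pl, 2:pl, 4:pl, 7:pl, 9:x1, 10:x2, 11:x3
edges: (0,9,pre); (2,9,pre); (4,11,pre); (7,10,pre); (7,11,pre); (10,2,post)


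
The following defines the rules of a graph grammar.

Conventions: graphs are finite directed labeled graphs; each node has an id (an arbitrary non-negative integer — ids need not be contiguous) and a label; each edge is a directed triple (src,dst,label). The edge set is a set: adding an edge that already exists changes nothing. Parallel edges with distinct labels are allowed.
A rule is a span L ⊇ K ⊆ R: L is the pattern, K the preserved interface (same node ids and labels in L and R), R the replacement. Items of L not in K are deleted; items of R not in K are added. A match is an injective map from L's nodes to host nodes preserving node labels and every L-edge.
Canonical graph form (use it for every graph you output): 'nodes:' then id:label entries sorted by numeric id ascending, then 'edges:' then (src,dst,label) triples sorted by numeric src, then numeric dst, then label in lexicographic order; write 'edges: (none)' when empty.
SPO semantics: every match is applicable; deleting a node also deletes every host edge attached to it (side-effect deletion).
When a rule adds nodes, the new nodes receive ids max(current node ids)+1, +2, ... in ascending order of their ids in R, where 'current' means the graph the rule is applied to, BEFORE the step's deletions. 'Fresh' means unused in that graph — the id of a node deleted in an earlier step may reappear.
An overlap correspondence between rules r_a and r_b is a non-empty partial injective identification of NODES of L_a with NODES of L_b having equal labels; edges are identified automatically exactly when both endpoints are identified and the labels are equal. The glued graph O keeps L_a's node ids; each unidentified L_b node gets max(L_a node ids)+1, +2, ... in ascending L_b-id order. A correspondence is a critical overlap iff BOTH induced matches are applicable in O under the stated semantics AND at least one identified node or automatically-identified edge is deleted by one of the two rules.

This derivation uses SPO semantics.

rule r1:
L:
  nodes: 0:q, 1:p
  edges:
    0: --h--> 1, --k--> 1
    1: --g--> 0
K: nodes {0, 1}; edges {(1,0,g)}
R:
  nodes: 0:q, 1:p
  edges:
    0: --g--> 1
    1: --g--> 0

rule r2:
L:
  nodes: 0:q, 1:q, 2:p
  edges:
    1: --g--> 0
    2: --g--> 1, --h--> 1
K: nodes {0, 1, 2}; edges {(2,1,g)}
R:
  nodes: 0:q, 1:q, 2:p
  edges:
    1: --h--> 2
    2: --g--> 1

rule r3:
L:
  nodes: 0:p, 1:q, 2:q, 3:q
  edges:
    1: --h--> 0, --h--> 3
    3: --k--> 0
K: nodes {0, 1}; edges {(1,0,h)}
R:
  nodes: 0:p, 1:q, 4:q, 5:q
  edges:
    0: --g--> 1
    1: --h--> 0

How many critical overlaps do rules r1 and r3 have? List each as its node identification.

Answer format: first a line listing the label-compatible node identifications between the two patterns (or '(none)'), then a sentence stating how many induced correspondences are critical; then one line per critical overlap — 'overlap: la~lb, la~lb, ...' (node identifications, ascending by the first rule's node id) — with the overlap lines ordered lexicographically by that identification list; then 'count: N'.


label-compatible node identifications between L(r1) and L(r3): 0~1, 0~2, 0~3, 1~0
5 of the induced correspondences are critical overlaps of r1 and r3.
overlap: 0~1, 1~0
overlap: 0~2
overlap: 0~2, 1~0
overlap: 0~3
overlap: 0~3, 1~0
count: 5


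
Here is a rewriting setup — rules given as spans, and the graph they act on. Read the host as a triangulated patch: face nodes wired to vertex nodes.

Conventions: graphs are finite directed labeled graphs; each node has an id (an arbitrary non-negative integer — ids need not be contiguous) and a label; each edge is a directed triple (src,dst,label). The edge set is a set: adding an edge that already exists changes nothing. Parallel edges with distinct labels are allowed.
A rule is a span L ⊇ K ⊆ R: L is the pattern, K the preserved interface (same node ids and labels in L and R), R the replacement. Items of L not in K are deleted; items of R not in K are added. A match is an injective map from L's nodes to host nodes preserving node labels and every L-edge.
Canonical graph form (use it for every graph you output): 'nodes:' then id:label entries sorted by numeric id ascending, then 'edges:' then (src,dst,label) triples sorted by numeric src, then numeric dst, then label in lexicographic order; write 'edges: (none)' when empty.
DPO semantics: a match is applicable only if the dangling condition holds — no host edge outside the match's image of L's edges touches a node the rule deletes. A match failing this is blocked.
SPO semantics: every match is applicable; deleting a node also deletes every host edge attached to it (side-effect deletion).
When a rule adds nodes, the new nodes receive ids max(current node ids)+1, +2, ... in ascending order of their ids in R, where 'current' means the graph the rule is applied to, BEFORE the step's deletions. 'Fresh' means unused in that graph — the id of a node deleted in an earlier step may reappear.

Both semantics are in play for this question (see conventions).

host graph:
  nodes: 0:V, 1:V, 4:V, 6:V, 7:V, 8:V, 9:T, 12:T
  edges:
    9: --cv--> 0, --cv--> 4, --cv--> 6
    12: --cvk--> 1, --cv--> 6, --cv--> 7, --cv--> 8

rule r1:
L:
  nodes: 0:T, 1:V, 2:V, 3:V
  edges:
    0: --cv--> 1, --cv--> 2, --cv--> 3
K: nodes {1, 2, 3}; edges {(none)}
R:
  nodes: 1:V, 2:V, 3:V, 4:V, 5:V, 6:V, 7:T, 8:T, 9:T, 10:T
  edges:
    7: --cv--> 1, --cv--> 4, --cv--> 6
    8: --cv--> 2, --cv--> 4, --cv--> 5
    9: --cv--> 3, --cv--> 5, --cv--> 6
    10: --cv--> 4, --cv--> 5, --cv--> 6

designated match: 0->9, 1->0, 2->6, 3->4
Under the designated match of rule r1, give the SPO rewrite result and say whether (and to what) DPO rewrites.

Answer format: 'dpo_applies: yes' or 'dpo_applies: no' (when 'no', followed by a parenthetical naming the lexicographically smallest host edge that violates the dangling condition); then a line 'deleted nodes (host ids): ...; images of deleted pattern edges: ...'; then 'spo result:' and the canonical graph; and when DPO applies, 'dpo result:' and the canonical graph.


dpo_applies: yes
deleted nodes (host ids): 9; images of deleted pattern edges: (9,0,cv); (9,4,cv); (9,6,cv)
spo result:
nodes: 0:V, 1:V, 4:V, 6:V, 7:V, 8:V, 12:T, 13:V, 14:V, 15:V, 16:T, 17:T, 18:T, 19:T
edges: (12,1,cvk); (12,6,cv); (12,7,cv); (12,8,cv); (16,0,cv); (16,13,cv); (16,15,cv); (17,6,cv); (17,13,cv); (17,14,cv); (18,4,cv); (18,14,cv); (18,15,cv); (19,13,cv); (19,14,cv); (19,15,cv)
dpo result:
nodes: 0:V, 1:V, 4:V, 6:V, 7:V, 8:V, 12:T, 13:V, 14:V, 15:V, 16:T, 17:T, 18:T, 19:T
edges: (12,1,cvk); (12,6,cv); (12,7,cv); (12,8,cv); (16,0,cv); (16,13,cv); (16,15,cv); (17,6,cv); (17,13,cv); (17,14,cv); (18,4,cv); (18,14,cv); (18,15,cv); (19,13,cv); (19,14,cv); (19,15,cv)


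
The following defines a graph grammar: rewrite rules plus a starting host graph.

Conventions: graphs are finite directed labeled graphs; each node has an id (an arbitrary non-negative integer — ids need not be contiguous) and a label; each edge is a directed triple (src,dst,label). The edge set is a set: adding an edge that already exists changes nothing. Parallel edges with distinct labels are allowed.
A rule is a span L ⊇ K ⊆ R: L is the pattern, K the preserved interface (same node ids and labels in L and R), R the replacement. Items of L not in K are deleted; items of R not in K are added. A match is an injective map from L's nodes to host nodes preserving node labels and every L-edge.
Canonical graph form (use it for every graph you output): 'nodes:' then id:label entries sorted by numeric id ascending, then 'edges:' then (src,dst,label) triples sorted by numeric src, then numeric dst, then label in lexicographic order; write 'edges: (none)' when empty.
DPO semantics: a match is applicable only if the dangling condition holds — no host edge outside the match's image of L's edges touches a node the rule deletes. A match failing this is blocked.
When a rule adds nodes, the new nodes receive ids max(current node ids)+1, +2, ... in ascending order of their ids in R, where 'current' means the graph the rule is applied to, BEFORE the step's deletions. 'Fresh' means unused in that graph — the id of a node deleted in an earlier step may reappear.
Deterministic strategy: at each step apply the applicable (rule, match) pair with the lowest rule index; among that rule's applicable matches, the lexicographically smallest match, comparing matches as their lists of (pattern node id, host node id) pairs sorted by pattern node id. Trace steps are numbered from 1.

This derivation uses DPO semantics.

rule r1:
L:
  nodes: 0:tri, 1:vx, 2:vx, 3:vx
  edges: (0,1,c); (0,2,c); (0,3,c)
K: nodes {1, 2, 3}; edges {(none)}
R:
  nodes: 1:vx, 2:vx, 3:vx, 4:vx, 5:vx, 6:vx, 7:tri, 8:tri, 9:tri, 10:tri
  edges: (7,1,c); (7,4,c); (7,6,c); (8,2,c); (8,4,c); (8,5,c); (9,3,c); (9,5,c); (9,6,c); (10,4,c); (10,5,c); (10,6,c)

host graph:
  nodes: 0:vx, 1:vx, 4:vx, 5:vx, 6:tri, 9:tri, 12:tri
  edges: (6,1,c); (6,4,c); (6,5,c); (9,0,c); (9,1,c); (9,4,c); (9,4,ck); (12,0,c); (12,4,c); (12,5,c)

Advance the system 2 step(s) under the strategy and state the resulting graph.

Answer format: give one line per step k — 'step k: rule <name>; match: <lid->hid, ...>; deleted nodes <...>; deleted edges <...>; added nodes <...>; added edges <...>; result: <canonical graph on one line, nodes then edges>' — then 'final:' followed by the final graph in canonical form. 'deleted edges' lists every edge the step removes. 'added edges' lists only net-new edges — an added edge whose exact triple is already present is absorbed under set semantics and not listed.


step 1: rule r1; match: 0->6, 1->1, 2->4, 3->5; deleted nodes 6; deleted edges (6,1,c); (6,4,c); (6,5,c); added nodes 13, 14, 15, 16, 17, 18, 19; added edges (16,1,c); (16,13,c); (16,15,c); (17,4,c); (17,13,c); (17,14,c); (18,5,c); (18,14,c); (18,15,c); (19,13,c); (19,14,c); (19,15,c); result: nodes: 0:vx, 1:vx, 4:vx, 5:vx, 9:tri, 12:tri, 13:vx, 14:vx, 15:vx, 16:tri, 17:tri, 18:tri, 19:tri edges: (9,0,c); (9,1,c); (9,4,c); (9,4,ck); (12,0,c); (12,4,c); (12,5,c); (16,1,c); (16,13,c); (16,15,c); (17,4,c); (17,13,c); (17,14,c); (18,5,c); (18,14,c); (18,15,c); (19,13,c); (19,14,c); (19,15,c)
step 2: rule r1; match: 0->12, 1->0, 2->4, 3->5; deleted nodes 12; deleted edges (12,0,c); (12,4,c); (12,5,c); added nodes 20, 21, 22, 23, 24, 25, 26; added edges (23,0,c); (23,20,c); (23,22,c); (24,4,c); (24,20,c); (24,21,c); (25,5,c); (25,21,c); (25,22,c); (26,20,c); (26,21,c); (26,22,c); result: nodes: 0:vx, 1:vx, 4:vx, 5:vx, 9:tri, 13:vx, 14:vx, 15:vx, 16:tri, 17:tri, 18:tri, 19:tri, 20:vx, 21:vx, 22:vx, 23:tri, 24:tri, 25:tri, 26:tri edges: (9,0,c); (9,1,c); (9,4,c); (9,4,ck); (16,1,c); (16,13,c); (16,15,c); (17,4,c); (17,13,c); (17,14,c); (18,5,c); (18,14,c); (18,15,c); (19,13,c); (19,14,c); (19,15,c); (23,0,c); (23,20,c); (23,22,c); (24,4,c); (24,20,c); (24,21,c); (25,5,c); (25,21,c); (25,22,c); (26,20,c); (26,21,c); (26,22,c)
final:
nodes: 0:vx, 1:vx, 4:vx, 5:vx, 9:tri, 13:vx, 14:vx, 15:vx, 16:tri, 17:tri, 18:tri, 19:tri, 20:vx, 21:vx, 22:vx, 23:tri, 24:tri, 25:tri, 26:tri
edges: (9,0,c); (9,1,c); (9,4,c); (9,4,ck); (16,1,c); (16,13,c); (16,15,c); (17,4,c); (17,13,c); (17,14,c); (18,5,c); (18,14,c); (18,15,c); (19,13,c); (19,14,c); (19,15,c); (23,0,c); (23,20,c); (23,22,c); (24,4,c); (24,20,c); (24,21,c); (25,5,c); (25,21,c); (25,22,c); (26,20,c); (26,21,c); (26,22,c)
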